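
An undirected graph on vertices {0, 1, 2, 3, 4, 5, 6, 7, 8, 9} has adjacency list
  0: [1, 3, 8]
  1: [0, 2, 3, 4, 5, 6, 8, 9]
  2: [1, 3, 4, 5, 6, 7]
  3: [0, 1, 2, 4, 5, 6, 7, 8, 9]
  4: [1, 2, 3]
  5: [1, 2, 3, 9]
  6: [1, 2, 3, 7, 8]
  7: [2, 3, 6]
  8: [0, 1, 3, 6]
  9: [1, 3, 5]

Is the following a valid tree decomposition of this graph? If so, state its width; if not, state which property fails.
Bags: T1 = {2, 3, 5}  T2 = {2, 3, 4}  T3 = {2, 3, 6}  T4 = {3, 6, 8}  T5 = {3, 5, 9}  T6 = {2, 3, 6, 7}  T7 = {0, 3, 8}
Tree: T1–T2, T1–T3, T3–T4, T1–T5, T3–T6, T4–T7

No — vertex 1 appears in no bag.

A tree decomposition must satisfy three properties: every vertex lies in some bag; for every edge, both endpoints lie together in some bag; and for every vertex, the bags containing it form a connected subtree. Here vertex 1 appears in no bag, so the decomposition is invalid.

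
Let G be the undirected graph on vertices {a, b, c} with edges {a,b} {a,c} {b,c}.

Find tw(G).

A width-2 tree decomposition is:
Bags: B1 = {a, b, c}
Tree: (single bag)
A single bag containing all 3 vertices is trivially a valid decomposition of width 2. Conversely, {a, b, c} is a clique of size 3, and the vertices of any clique must share a bag in every tree decomposition; so some bag has ≥ 3 vertices and tw(G) ≥ 2. Hence tw(G) = 2 exactly.

2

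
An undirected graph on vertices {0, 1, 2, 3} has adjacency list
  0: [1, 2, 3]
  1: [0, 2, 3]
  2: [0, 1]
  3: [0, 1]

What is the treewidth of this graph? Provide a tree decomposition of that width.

Treewidth 2.
Bags: B1 = {0, 1, 2}  B2 = {0, 1, 3}
Tree: B1–B2

Each bag holds 3 vertices, so the decomposition has width 2, which upper-bounds the treewidth. Conversely, {0, 1, 2} is a clique of size 3, and the vertices of any clique must share a bag in every tree decomposition; so some bag has ≥ 3 vertices and tw(G) ≥ 2. Combining the bounds, tw(G) = 2.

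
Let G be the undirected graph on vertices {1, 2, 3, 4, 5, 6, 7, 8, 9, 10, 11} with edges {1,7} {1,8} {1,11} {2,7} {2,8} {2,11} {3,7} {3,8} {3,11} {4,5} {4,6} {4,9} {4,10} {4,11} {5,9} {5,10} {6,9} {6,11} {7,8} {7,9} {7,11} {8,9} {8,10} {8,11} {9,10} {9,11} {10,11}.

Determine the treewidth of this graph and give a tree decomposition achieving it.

Treewidth 3.
Bags: B1 = {7, 8, 9, 11}  B2 = {1, 7, 8, 11}  B3 = {2, 7, 8, 11}  B4 = {8, 9, 10, 11}  B5 = {3, 7, 8, 11}  B6 = {4, 9, 10, 11}  B7 = {4, 6, 9, 11}  B8 = {4, 5, 9, 10}
Tree: B1–B2, B1–B3, B1–B4, B2–B5, B4–B6, B6–B7, B6–B8

Each bag holds 4 vertices, so the decomposition has width 3, which upper-bounds the treewidth. On the other hand G contains the 4-clique {8, 9, 10, 11}. A clique must lie in a single bag of any decomposition, so no decomposition can have width below 3. Combining the bounds, tw(G) = 3.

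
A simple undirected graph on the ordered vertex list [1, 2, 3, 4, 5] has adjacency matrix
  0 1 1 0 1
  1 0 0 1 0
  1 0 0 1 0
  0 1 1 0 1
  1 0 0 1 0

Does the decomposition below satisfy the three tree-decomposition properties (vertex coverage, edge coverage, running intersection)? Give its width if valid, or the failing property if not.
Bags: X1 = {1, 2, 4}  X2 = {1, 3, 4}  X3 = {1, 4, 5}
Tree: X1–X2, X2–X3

Yes; width 2.

Every vertex of G appears in some bag (union = {1, 2, 3, 4, 5}); every edge is covered by a bag; and for each vertex v the set of bags containing v is connected in the bag tree. The decomposition is therefore valid. The largest bag has 3 vertices, so the width is 2.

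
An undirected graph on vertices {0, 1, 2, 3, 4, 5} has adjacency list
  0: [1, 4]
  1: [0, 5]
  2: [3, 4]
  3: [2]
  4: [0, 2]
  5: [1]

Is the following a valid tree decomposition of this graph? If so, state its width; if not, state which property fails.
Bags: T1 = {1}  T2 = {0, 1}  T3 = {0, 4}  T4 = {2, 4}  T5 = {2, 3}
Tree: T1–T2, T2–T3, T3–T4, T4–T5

No — vertex 5 appears in no bag.

A tree decomposition must satisfy three properties: every vertex lies in some bag; for every edge, both endpoints lie together in some bag; and for every vertex, the bags containing it form a connected subtree. Here vertex 5 appears in no bag, so the decomposition is invalid.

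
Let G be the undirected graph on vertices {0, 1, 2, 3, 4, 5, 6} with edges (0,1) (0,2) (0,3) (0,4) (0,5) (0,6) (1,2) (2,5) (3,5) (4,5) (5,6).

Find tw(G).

2

A width-2 tree decomposition is:
Bags: B1 = {0, 4, 5}  B2 = {0, 5, 6}  B3 = {0, 3, 5}  B4 = {0, 2, 5}  B5 = {0, 1, 2}
Tree: B1–B2, B1–B3, B1–B4, B4–B5
Every bag has size at most 3, so the width is 3 − 1 = 2 and tw(G) ≤ 2. Conversely, {0, 1, 2} is a clique of size 3, and the vertices of any clique must share a bag in every tree decomposition; so some bag has ≥ 3 vertices and tw(G) ≥ 2. Therefore the treewidth is 2.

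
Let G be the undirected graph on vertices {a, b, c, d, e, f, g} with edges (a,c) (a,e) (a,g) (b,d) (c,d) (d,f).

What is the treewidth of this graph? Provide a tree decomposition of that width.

Treewidth 1.
Bags: B1 = {a, e}  B2 = {a, c}  B3 = {c, d}  B4 = {a, g}  B5 = {b, d}  B6 = {d, f}
Tree: B1–B2, B2–B3, B2–B4, B3–B5, B5–B6

Every bag has size at most 2, so the width is 2 − 1 = 1 and tw(G) ≤ 1. G has an edge, so its treewidth is at least 1. Therefore the treewidth is 1.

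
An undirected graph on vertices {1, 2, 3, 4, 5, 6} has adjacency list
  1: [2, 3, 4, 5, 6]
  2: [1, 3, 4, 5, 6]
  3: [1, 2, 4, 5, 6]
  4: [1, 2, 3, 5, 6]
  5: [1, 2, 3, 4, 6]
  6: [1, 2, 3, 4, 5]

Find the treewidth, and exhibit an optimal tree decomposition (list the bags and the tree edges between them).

With just one bag of size 6, the width is 6 − 1 = 5, so tw(G) ≤ 5. For the lower bound, the 6 vertices {1, 2, 3, 4, 5, 6} are pairwise adjacent, and any tree decomposition puts a clique entirely inside one bag — forcing width ≥ 5. Therefore the treewidth is 5.

Treewidth 5.
One optimal decomposition is:
Bags: B1 = {1, 2, 3, 4, 5, 6}
Tree: (single bag)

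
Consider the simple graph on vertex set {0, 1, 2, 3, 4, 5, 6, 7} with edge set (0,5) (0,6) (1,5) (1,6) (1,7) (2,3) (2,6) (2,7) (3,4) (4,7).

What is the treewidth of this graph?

A width-2 tree decomposition is:
Bags: B1 = {2, 3, 4}  B2 = {2, 4, 7}  B3 = {2, 6, 7}  B4 = {1, 6, 7}  B5 = {0, 1, 6}  B6 = {0, 1, 5}
Tree: B1–B2, B2–B3, B3–B4, B4–B5, B5–B6
Every bag has size at most 3, so the width is 3 − 1 = 2 and tw(G) ≤ 2. For the lower bound, G contains the cycle 3–4–7–2–3, so G is not a forest; only forests have treewidth ≤ 1, hence tw(G) ≥ 2. The upper and lower bounds meet at 2, so that is the treewidth.

2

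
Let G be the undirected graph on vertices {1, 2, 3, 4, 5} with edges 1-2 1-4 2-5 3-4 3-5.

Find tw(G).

2

A width-2 tree decomposition is:
Bags: B1 = {3, 4, 5}  B2 = {1, 4, 5}  B3 = {1, 2, 5}
Tree: B1–B2, B2–B3
Every bag has size at most 3, so the width is 3 − 1 = 2 and tw(G) ≤ 2. Since 5–3–4–1–2–5 is a cycle in G, G is not acyclic. Forests are exactly the graphs of treewidth ≤ 1, so tw(G) ≥ 2. The upper and lower bounds meet at 2, so that is the treewidth.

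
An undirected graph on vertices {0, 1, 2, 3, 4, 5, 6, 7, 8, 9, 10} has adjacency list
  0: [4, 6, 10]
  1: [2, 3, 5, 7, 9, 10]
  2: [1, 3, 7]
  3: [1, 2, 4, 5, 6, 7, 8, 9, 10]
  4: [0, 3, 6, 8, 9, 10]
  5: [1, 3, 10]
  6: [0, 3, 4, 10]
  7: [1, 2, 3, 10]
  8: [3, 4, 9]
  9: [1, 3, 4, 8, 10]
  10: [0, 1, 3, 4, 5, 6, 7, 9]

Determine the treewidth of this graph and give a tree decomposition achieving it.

Treewidth 3.
One optimal decomposition is:
Bags: B1 = {1, 3, 9, 10}  B2 = {3, 4, 9, 10}  B3 = {3, 4, 6, 10}  B4 = {0, 4, 6, 10}  B5 = {1, 3, 7, 10}  B6 = {3, 4, 8, 9}  B7 = {1, 3, 5, 10}  B8 = {1, 2, 3, 7}
Tree: B1–B2, B2–B3, B3–B4, B1–B5, B2–B6, B1–B7, B5–B8

Every bag has size at most 4, so the width is 4 − 1 = 3 and tw(G) ≤ 3. Conversely, {0, 4, 6, 10} is a clique of size 4, and the vertices of any clique must share a bag in every tree decomposition; so some bag has ≥ 4 vertices and tw(G) ≥ 3. Therefore the treewidth is 3.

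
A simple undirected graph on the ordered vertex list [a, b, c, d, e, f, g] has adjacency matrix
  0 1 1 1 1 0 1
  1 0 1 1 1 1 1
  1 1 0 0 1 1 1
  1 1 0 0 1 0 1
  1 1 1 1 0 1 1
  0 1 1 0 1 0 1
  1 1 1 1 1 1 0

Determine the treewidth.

A width-4 tree decomposition is:
Bags: B1 = {a, b, c, e, g}  B2 = {b, c, e, f, g}  B3 = {a, b, d, e, g}
Tree: B1–B2, B1–B3
Every bag has size at most 5, so the width is 5 − 1 = 4 and tw(G) ≤ 4. On the other hand G contains the 5-clique {a, b, d, e, g}. A clique must lie in a single bag of any decomposition, so no decomposition can have width below 4. Combining the bounds, tw(G) = 4.

4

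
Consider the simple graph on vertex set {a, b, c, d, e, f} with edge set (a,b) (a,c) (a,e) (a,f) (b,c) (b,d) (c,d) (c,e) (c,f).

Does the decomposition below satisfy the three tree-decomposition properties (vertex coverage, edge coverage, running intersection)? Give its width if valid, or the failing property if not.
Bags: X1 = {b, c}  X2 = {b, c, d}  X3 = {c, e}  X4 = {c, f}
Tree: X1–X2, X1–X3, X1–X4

A tree decomposition must satisfy three properties: every vertex lies in some bag; for every edge, both endpoints lie together in some bag; and for every vertex, the bags containing it form a connected subtree. Here vertex a appears in no bag, so the decomposition is invalid.

No — vertex a appears in no bag.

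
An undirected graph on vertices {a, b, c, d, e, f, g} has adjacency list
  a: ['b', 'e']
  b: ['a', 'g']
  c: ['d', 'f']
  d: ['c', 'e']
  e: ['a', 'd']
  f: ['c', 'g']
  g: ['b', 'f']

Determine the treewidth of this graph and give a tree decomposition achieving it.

The largest bag has 3 vertices, giving width 2; this decomposition certifies tw(G) ≤ 2. For the lower bound, G contains the cycle d–e–a–b–g–f–c–d, so G is not a forest; only forests have treewidth ≤ 1, hence tw(G) ≥ 2. Therefore the treewidth is 2.

Treewidth 2.
One such decomposition:
Bags: B1 = {a, d, e}  B2 = {a, b, d}  B3 = {b, d, g}  B4 = {d, f, g}  B5 = {c, d, f}
Tree: B1–B2, B2–B3, B3–B4, B4–B5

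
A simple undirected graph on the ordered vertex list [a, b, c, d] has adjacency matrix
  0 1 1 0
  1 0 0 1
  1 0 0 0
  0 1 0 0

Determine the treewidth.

A width-1 tree decomposition is:
Bags: B1 = {a, c}  B2 = {a, b}  B3 = {b, d}
Tree: B1–B2, B2–B3
Every bag has size at most 2, so the width is 2 − 1 = 1 and tw(G) ≤ 1. Since G has at least one edge (e.g. a–c), it is not an edgeless graph, so tw(G) ≥ 1. Hence tw(G) = 1 exactly.

1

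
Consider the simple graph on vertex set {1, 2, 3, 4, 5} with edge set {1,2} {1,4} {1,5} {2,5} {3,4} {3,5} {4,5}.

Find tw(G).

2

A width-2 tree decomposition is:
Bags: B1 = {1, 4, 5}  B2 = {1, 2, 5}  B3 = {3, 4, 5}
Tree: B1–B2, B1–B3
The largest bag has 3 vertices, giving width 2; this decomposition certifies tw(G) ≤ 2. Conversely, {1, 2, 5} is a clique of size 3, and the vertices of any clique must share a bag in every tree decomposition; so some bag has ≥ 3 vertices and tw(G) ≥ 2. Combining the bounds, tw(G) = 2.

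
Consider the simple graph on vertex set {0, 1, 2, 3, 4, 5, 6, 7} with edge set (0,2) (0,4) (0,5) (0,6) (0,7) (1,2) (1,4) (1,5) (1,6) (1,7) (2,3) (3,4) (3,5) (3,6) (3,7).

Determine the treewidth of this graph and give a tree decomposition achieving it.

Treewidth 3.
One optimal decomposition is:
Bags: B1 = {0, 1, 3, 5}  B2 = {0, 1, 2, 3}  B3 = {0, 1, 3, 7}  B4 = {0, 1, 3, 4}  B5 = {0, 1, 3, 6}
Tree: B1–B2, B2–B3, B3–B4, B4–B5

Every bag has size at most 4, so the width is 4 − 1 = 3 and tw(G) ≤ 3. For the lower bound: the 4 vertex sets {0,5}, {1,2}, {3}, {7} are disjoint, each induces a connected subgraph, and every pair is joined by at least one edge of G. Contracting each set to a single vertex therefore yields K_{4} as a minor, and since treewidth is minor-monotone, tw(G) ≥ tw(K_{4}) = 3. Therefore the treewidth is 3.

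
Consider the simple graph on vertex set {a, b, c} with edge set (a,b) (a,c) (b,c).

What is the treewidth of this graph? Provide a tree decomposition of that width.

A single bag containing all 3 vertices is trivially a valid decomposition of width 2. For the lower bound, the 3 vertices {a, b, c} are pairwise adjacent, and any tree decomposition puts a clique entirely inside one bag — forcing width ≥ 2. Hence tw(G) = 2 exactly.

Treewidth 2.
One optimal decomposition is:
Bags: B1 = {a, b, c}
Tree: (single bag)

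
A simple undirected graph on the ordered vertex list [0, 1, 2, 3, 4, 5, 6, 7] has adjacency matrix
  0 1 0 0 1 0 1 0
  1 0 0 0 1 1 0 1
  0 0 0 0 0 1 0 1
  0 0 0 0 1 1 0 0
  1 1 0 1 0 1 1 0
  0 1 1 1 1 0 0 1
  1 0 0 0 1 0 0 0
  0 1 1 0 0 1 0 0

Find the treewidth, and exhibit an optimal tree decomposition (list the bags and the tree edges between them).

Each bag holds 3 vertices, so the decomposition has width 2, which upper-bounds the treewidth. Conversely, {2, 5, 7} is a clique of size 3, and the vertices of any clique must share a bag in every tree decomposition; so some bag has ≥ 3 vertices and tw(G) ≥ 2. Combining the bounds, tw(G) = 2.

Treewidth 2.
One such decomposition:
Bags: B1 = {1, 5, 7}  B2 = {1, 4, 5}  B3 = {2, 5, 7}  B4 = {0, 1, 4}  B5 = {0, 4, 6}  B6 = {3, 4, 5}
Tree: B1–B2, B1–B3, B2–B4, B4–B5, B2–B6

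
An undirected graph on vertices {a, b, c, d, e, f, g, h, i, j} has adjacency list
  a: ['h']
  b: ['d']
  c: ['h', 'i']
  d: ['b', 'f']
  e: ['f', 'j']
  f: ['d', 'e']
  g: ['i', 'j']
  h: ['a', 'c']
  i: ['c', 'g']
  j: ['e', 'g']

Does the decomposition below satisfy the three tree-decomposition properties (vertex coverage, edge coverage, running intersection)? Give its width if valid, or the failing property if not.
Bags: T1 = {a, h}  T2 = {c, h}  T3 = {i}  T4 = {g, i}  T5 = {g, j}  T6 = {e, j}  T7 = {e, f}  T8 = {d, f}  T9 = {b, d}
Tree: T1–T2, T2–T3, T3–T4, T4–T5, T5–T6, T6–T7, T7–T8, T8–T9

No — edge (c,i) lies in no bag.

A tree decomposition must satisfy three properties: every vertex lies in some bag; for every edge, both endpoints lie together in some bag; and for every vertex, the bags containing it form a connected subtree. Here edge (c,i) lies in no bag, so the decomposition is invalid.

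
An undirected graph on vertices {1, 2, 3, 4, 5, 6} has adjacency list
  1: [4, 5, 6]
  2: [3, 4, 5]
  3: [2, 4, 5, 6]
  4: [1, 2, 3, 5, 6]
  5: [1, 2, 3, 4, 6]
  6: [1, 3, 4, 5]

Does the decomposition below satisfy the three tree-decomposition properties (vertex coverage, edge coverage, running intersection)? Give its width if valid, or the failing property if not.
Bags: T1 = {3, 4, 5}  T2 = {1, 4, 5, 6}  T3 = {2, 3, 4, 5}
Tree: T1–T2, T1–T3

A tree decomposition must satisfy three properties: every vertex lies in some bag; for every edge, both endpoints lie together in some bag; and for every vertex, the bags containing it form a connected subtree. Here edge (6,3) lies in no bag, so the decomposition is invalid.

No — edge (6,3) lies in no bag.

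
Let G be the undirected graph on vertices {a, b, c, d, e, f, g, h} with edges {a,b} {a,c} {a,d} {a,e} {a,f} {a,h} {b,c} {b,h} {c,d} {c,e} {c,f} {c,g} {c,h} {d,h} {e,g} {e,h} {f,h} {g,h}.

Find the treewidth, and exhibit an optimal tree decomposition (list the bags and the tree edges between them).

Treewidth 3.
One optimal decomposition is:
Bags: B1 = {a, c, f, h}  B2 = {a, c, e, h}  B3 = {a, c, d, h}  B4 = {a, b, c, h}  B5 = {c, e, g, h}
Tree: B1–B2, B2–B3, B3–B4, B2–B5

The largest bag has 4 vertices, giving width 3; this decomposition certifies tw(G) ≤ 3. Conversely, {c, e, g, h} is a clique of size 4, and the vertices of any clique must share a bag in every tree decomposition; so some bag has ≥ 4 vertices and tw(G) ≥ 3. Combining the bounds, tw(G) = 3.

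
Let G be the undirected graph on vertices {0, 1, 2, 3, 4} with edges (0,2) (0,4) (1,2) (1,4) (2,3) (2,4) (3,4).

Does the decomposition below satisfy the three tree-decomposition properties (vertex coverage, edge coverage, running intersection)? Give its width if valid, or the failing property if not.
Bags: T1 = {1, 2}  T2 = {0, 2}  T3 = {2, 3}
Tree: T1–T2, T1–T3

A tree decomposition must satisfy three properties: every vertex lies in some bag; for every edge, both endpoints lie together in some bag; and for every vertex, the bags containing it form a connected subtree. Here vertex 4 appears in no bag, so the decomposition is invalid.

No — vertex 4 appears in no bag.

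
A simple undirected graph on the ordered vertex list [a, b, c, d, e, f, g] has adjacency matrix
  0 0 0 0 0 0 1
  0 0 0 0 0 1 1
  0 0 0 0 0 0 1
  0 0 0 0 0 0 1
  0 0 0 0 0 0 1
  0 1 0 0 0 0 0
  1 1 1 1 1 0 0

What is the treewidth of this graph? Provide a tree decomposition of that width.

Treewidth 1.
One optimal decomposition is:
Bags: B1 = {e, g}  B2 = {a, g}  B3 = {b, g}  B4 = {d, g}  B5 = {c, g}  B6 = {b, f}
Tree: B1–B2, B1–B3, B2–B4, B1–B5, B3–B6

Each bag holds 2 vertices, so the decomposition has width 1, which upper-bounds the treewidth. G has an edge, so its treewidth is at least 1. Combining the bounds, tw(G) = 1.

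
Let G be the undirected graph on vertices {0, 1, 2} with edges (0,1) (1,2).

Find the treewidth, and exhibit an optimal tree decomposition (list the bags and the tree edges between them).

Treewidth 1.
Bags: B1 = {0, 1}  B2 = {1, 2}
Tree: B1–B2

The largest bag has 2 vertices, giving width 1; this decomposition certifies tw(G) ≤ 1. Any graph with an edge has treewidth ≥ 1, and G has the edge 1–0. Hence tw(G) = 1 exactly.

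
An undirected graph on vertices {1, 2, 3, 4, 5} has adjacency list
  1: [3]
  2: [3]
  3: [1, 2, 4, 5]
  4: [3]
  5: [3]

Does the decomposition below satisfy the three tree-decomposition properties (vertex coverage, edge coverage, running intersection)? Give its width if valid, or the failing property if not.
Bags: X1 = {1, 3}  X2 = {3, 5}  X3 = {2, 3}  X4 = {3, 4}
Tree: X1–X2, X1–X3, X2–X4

Every vertex of G appears in some bag (union = {1, 2, 3, 4, 5}); every edge is covered by a bag; and for each vertex v the set of bags containing v is connected in the bag tree. The decomposition is therefore valid. The largest bag has 2 vertices, so the width is 1.

Yes; width 1.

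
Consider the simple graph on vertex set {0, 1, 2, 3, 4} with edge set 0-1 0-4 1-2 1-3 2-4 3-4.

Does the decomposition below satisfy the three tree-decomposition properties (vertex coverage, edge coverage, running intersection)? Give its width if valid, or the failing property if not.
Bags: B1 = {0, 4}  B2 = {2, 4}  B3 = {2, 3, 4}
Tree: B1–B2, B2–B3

A tree decomposition must satisfy three properties: every vertex lies in some bag; for every edge, both endpoints lie together in some bag; and for every vertex, the bags containing it form a connected subtree. Here vertex 1 appears in no bag, so the decomposition is invalid.

No — vertex 1 appears in no bag.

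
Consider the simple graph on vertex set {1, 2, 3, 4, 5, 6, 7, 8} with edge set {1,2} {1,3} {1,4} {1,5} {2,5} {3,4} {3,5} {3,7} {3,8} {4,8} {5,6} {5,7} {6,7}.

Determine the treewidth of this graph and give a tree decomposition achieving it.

Each bag holds 3 vertices, so the decomposition has width 2, which upper-bounds the treewidth. For the lower bound, the 3 vertices {1, 2, 5} are pairwise adjacent, and any tree decomposition puts a clique entirely inside one bag — forcing width ≥ 2. The upper and lower bounds meet at 2, so that is the treewidth.

Treewidth 2.
One optimal decomposition is:
Bags: B1 = {5, 6, 7}  B2 = {3, 5, 7}  B3 = {1, 3, 5}  B4 = {1, 2, 5}  B5 = {1, 3, 4}  B6 = {3, 4, 8}
Tree: B1–B2, B2–B3, B3–B4, B3–B5, B5–B6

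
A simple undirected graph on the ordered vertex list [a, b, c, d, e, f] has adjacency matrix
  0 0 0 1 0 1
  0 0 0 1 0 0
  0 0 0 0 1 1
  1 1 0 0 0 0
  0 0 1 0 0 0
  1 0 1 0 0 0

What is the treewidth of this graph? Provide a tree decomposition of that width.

Every bag has size at most 2, so the width is 2 − 1 = 1 and tw(G) ≤ 1. Since G has at least one edge (e.g. c–f), it is not an edgeless graph, so tw(G) ≥ 1. The upper and lower bounds meet at 1, so that is the treewidth.

Treewidth 1.
One optimal decomposition is:
Bags: B1 = {c, f}  B2 = {a, f}  B3 = {a, d}  B4 = {c, e}  B5 = {b, d}
Tree: B1–B2, B2–B3, B1–B4, B3–B5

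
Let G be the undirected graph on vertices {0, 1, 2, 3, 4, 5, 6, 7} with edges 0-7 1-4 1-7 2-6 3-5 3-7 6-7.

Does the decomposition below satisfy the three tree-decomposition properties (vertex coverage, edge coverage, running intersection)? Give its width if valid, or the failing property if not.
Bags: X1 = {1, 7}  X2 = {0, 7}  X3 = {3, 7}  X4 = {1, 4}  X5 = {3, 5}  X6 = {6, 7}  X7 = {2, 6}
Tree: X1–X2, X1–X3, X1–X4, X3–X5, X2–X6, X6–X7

Yes; width 1.

Vertex coverage: the bags together contain {0, 1, 2, 3, 4, 5, 6, 7}, the full vertex set. Edge coverage: each edge of G has both endpoints in at least one bag. Running intersection: for every vertex, the bags containing it form a connected subtree. All three properties hold, so this is a valid tree decomposition of width max|bag| − 1 = 1, and hence tw(G) ≤ 1.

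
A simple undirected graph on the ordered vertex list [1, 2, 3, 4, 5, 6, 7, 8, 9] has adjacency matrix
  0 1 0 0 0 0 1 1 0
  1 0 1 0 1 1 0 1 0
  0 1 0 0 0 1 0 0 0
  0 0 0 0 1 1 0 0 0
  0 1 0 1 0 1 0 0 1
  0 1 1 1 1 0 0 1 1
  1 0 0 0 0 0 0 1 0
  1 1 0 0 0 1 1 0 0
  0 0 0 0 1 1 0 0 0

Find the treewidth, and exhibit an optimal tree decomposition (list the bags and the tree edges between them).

Treewidth 2.
One optimal decomposition is:
Bags: B1 = {2, 3, 6}  B2 = {2, 5, 6}  B3 = {2, 6, 8}  B4 = {1, 2, 8}  B5 = {1, 7, 8}  B6 = {4, 5, 6}  B7 = {5, 6, 9}
Tree: B1–B2, B2–B3, B3–B4, B4–B5, B2–B6, B2–B7

Each bag holds 3 vertices, so the decomposition has width 2, which upper-bounds the treewidth. Conversely, {1, 2, 8} is a clique of size 3, and the vertices of any clique must share a bag in every tree decomposition; so some bag has ≥ 3 vertices and tw(G) ≥ 2. Combining the bounds, tw(G) = 2.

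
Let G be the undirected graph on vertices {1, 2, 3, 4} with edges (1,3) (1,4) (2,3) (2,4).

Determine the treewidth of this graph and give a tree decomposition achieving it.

Each bag holds 3 vertices, so the decomposition has width 2, which upper-bounds the treewidth. Since 1–4–2–3–1 is a cycle in G, G is not acyclic. Forests are exactly the graphs of treewidth ≤ 1, so tw(G) ≥ 2. The upper and lower bounds meet at 2, so that is the treewidth.

Treewidth 2.
Bags: B1 = {1, 2, 4}  B2 = {1, 2, 3}
Tree: B1–B2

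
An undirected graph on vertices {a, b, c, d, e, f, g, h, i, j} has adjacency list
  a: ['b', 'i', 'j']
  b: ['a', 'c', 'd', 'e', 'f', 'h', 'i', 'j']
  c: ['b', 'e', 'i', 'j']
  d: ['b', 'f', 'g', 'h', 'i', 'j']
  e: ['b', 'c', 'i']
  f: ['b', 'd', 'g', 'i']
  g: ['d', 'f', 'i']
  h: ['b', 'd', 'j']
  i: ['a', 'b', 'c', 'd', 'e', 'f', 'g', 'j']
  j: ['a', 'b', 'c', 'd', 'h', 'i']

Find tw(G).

3

A width-3 tree decomposition is:
Bags: B1 = {b, c, i, j}  B2 = {b, d, i, j}  B3 = {b, d, f, i}  B4 = {a, b, i, j}  B5 = {b, d, h, j}  B6 = {b, c, e, i}  B7 = {d, f, g, i}
Tree: B1–B2, B2–B3, B1–B4, B2–B5, B1–B6, B3–B7
Each bag holds 4 vertices, so the decomposition has width 3, which upper-bounds the treewidth. For the lower bound, the 4 vertices {d, f, g, i} are pairwise adjacent, and any tree decomposition puts a clique entirely inside one bag — forcing width ≥ 3. The upper and lower bounds meet at 3, so that is the treewidth.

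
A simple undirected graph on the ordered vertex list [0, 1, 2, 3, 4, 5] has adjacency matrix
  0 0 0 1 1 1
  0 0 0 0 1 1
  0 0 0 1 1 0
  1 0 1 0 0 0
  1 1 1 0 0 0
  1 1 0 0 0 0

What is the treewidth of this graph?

2

A width-2 tree decomposition is:
Bags: B1 = {2, 3, 4}  B2 = {0, 3, 4}  B3 = {0, 1, 4}  B4 = {0, 1, 5}
Tree: B1–B2, B2–B3, B3–B4
Each bag holds 3 vertices, so the decomposition has width 2, which upper-bounds the treewidth. The edges 2–3–0–4–2 form a cycle, so G is not a tree and its treewidth is at least 2. The upper and lower bounds meet at 2, so that is the treewidth.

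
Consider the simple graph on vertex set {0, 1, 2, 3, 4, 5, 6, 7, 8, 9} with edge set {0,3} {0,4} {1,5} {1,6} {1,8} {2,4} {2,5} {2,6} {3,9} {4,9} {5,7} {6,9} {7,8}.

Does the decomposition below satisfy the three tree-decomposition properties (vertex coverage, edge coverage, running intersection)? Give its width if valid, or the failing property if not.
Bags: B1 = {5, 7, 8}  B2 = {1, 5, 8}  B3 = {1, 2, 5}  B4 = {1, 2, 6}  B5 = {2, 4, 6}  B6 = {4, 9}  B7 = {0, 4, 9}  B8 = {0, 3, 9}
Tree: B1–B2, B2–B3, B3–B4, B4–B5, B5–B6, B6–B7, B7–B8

No — edge (6,9) lies in no bag.

A tree decomposition must satisfy three properties: every vertex lies in some bag; for every edge, both endpoints lie together in some bag; and for every vertex, the bags containing it form a connected subtree. Here edge (6,9) lies in no bag, so the decomposition is invalid.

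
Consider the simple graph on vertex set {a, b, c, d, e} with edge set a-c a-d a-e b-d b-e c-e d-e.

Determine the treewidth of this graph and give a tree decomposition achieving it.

The largest bag has 3 vertices, giving width 2; this decomposition certifies tw(G) ≤ 2. For the lower bound, the 3 vertices {a, d, e} are pairwise adjacent, and any tree decomposition puts a clique entirely inside one bag — forcing width ≥ 2. Hence tw(G) = 2 exactly.

Treewidth 2.
One such decomposition:
Bags: B1 = {a, c, e}  B2 = {a, d, e}  B3 = {b, d, e}
Tree: B1–B2, B2–B3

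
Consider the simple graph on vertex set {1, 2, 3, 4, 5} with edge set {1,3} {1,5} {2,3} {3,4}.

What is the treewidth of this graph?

A width-1 tree decomposition is:
Bags: B1 = {1, 3}  B2 = {3, 4}  B3 = {2, 3}  B4 = {1, 5}
Tree: B1–B2, B2–B3, B1–B4
The largest bag has 2 vertices, giving width 1; this decomposition certifies tw(G) ≤ 1. Since G has at least one edge (e.g. 1–3), it is not an edgeless graph, so tw(G) ≥ 1. Hence tw(G) = 1 exactly.

1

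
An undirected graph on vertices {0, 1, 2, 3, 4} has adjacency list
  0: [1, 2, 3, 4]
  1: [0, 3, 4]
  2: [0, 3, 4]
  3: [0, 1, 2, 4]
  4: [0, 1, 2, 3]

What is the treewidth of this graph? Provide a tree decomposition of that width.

The largest bag has 4 vertices, giving width 3; this decomposition certifies tw(G) ≤ 3. Conversely, {0, 1, 3, 4} is a clique of size 4, and the vertices of any clique must share a bag in every tree decomposition; so some bag has ≥ 4 vertices and tw(G) ≥ 3. Therefore the treewidth is 3.

Treewidth 3.
One optimal decomposition is:
Bags: B1 = {0, 1, 3, 4}  B2 = {0, 2, 3, 4}
Tree: B1–B2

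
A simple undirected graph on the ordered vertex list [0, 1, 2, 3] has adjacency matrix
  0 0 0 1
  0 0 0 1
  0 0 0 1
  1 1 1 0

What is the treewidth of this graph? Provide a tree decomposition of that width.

Treewidth 1.
One optimal decomposition is:
Bags: B1 = {2, 3}  B2 = {0, 3}  B3 = {1, 3}
Tree: B1–B2, B2–B3

The largest bag has 2 vertices, giving width 1; this decomposition certifies tw(G) ≤ 1. Any graph with an edge has treewidth ≥ 1, and G has the edge 3–2. Therefore the treewidth is 1.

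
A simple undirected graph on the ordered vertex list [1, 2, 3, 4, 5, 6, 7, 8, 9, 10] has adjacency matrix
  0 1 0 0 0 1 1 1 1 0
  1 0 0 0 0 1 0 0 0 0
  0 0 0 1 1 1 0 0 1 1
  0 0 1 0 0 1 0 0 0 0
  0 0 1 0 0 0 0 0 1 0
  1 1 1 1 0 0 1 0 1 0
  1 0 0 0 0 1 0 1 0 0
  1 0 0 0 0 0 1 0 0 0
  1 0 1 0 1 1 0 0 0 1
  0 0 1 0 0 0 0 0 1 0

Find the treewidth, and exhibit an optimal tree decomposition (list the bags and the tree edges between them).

Treewidth 2.
Bags: B1 = {1, 2, 6}  B2 = {1, 6, 9}  B3 = {3, 6, 9}  B4 = {1, 6, 7}  B5 = {3, 5, 9}  B6 = {1, 7, 8}  B7 = {3, 4, 6}  B8 = {3, 9, 10}
Tree: B1–B2, B2–B3, B2–B4, B3–B5, B4–B6, B3–B7, B3–B8

Each bag holds 3 vertices, so the decomposition has width 2, which upper-bounds the treewidth. For the lower bound, the 3 vertices {1, 7, 8} are pairwise adjacent, and any tree decomposition puts a clique entirely inside one bag — forcing width ≥ 2. Therefore the treewidth is 2.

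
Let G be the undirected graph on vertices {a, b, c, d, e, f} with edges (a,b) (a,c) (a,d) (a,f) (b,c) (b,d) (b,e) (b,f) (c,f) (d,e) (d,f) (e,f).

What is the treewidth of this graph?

3

A width-3 tree decomposition is:
Bags: B1 = {a, b, d, f}  B2 = {a, b, c, f}  B3 = {b, d, e, f}
Tree: B1–B2, B1–B3
Each bag holds 4 vertices, so the decomposition has width 3, which upper-bounds the treewidth. On the other hand G contains the 4-clique {b, d, e, f}. A clique must lie in a single bag of any decomposition, so no decomposition can have width below 3. Combining the bounds, tw(G) = 3.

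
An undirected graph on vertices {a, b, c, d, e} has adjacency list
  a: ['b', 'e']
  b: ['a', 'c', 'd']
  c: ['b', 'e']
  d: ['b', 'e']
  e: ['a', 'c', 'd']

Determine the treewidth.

2

A width-2 tree decomposition is:
Bags: B1 = {a, b, e}  B2 = {b, c, e}  B3 = {b, d, e}
Tree: B1–B2, B2–B3
Each bag holds 3 vertices, so the decomposition has width 2, which upper-bounds the treewidth. For the lower bound, G contains the cycle a–e–c–b–a, so G is not a forest; only forests have treewidth ≤ 1, hence tw(G) ≥ 2. Combining the bounds, tw(G) = 2.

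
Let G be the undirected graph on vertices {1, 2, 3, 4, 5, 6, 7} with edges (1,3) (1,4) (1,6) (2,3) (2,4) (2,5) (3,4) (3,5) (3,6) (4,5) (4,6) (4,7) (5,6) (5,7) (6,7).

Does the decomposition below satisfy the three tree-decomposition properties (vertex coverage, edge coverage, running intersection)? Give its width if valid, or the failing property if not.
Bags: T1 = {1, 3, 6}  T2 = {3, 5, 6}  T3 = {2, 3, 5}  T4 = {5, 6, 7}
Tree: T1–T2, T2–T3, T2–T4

A tree decomposition must satisfy three properties: every vertex lies in some bag; for every edge, both endpoints lie together in some bag; and for every vertex, the bags containing it form a connected subtree. Here vertex 4 appears in no bag, so the decomposition is invalid.

No — vertex 4 appears in no bag.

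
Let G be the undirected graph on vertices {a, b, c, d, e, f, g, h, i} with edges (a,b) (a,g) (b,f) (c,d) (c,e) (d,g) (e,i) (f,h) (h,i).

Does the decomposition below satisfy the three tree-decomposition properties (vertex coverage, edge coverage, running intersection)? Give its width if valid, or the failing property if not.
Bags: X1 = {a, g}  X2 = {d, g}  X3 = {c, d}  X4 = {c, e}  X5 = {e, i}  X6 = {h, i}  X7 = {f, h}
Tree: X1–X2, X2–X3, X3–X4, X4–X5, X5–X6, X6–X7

A tree decomposition must satisfy three properties: every vertex lies in some bag; for every edge, both endpoints lie together in some bag; and for every vertex, the bags containing it form a connected subtree. Here vertex b appears in no bag, so the decomposition is invalid.

No — vertex b appears in no bag.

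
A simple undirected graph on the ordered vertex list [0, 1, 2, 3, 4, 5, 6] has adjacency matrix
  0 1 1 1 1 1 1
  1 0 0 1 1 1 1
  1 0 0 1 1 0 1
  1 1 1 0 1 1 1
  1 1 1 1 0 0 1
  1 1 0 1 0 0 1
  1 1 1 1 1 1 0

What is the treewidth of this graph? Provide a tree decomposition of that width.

The largest bag has 5 vertices, giving width 4; this decomposition certifies tw(G) ≤ 4. Conversely, {0, 1, 3, 4, 6} is a clique of size 5, and the vertices of any clique must share a bag in every tree decomposition; so some bag has ≥ 5 vertices and tw(G) ≥ 4. Hence tw(G) = 4 exactly.

Treewidth 4.
One optimal decomposition is:
Bags: B1 = {0, 1, 3, 5, 6}  B2 = {0, 1, 3, 4, 6}  B3 = {0, 2, 3, 4, 6}
Tree: B1–B2, B2–B3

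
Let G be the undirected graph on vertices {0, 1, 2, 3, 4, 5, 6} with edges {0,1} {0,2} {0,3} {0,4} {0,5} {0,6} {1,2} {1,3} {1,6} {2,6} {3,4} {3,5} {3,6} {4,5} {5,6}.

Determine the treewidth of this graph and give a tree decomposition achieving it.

Treewidth 3.
One optimal decomposition is:
Bags: B1 = {0, 1, 3, 6}  B2 = {0, 3, 5, 6}  B3 = {0, 1, 2, 6}  B4 = {0, 3, 4, 5}
Tree: B1–B2, B1–B3, B2–B4

Every bag has size at most 4, so the width is 4 − 1 = 3 and tw(G) ≤ 3. On the other hand G contains the 4-clique {0, 1, 2, 6}. A clique must lie in a single bag of any decomposition, so no decomposition can have width below 3. Combining the bounds, tw(G) = 3.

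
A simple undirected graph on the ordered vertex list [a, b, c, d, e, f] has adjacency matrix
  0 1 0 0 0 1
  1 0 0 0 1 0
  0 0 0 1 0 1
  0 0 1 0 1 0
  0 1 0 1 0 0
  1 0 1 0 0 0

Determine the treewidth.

A width-2 tree decomposition is:
Bags: B1 = {b, d, e}  B2 = {a, b, d}  B3 = {a, d, f}  B4 = {c, d, f}
Tree: B1–B2, B2–B3, B3–B4
Each bag holds 3 vertices, so the decomposition has width 2, which upper-bounds the treewidth. For the lower bound, G contains the cycle d–e–b–a–f–c–d, so G is not a forest; only forests have treewidth ≤ 1, hence tw(G) ≥ 2. Hence tw(G) = 2 exactly.

2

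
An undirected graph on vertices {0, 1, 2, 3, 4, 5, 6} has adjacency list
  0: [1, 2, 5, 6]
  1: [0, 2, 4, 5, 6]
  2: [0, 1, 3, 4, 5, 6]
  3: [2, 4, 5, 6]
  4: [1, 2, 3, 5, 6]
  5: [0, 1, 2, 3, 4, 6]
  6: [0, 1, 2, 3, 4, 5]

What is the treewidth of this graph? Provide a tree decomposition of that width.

Treewidth 4.
One optimal decomposition is:
Bags: B1 = {0, 1, 2, 5, 6}  B2 = {1, 2, 4, 5, 6}  B3 = {2, 3, 4, 5, 6}
Tree: B1–B2, B2–B3

Each bag holds 5 vertices, so the decomposition has width 4, which upper-bounds the treewidth. Conversely, {0, 1, 2, 5, 6} is a clique of size 5, and the vertices of any clique must share a bag in every tree decomposition; so some bag has ≥ 5 vertices and tw(G) ≥ 4. Therefore the treewidth is 4.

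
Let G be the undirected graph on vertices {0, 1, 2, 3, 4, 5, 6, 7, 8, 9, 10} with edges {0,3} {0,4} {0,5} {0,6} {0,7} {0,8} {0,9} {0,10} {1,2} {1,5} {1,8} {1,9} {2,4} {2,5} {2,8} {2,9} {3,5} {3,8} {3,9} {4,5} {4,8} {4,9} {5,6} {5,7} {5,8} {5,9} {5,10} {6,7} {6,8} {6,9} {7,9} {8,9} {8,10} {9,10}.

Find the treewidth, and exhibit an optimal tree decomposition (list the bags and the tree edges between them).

Treewidth 4.
One such decomposition:
Bags: B1 = {0, 4, 5, 8, 9}  B2 = {0, 5, 6, 8, 9}  B3 = {2, 4, 5, 8, 9}  B4 = {0, 5, 6, 7, 9}  B5 = {1, 2, 5, 8, 9}  B6 = {0, 3, 5, 8, 9}  B7 = {0, 5, 8, 9, 10}
Tree: B1–B2, B1–B3, B2–B4, B3–B5, B2–B6, B1–B7

Each bag holds 5 vertices, so the decomposition has width 4, which upper-bounds the treewidth. On the other hand G contains the 5-clique {0, 5, 8, 9, 10}. A clique must lie in a single bag of any decomposition, so no decomposition can have width below 4. Therefore the treewidth is 4.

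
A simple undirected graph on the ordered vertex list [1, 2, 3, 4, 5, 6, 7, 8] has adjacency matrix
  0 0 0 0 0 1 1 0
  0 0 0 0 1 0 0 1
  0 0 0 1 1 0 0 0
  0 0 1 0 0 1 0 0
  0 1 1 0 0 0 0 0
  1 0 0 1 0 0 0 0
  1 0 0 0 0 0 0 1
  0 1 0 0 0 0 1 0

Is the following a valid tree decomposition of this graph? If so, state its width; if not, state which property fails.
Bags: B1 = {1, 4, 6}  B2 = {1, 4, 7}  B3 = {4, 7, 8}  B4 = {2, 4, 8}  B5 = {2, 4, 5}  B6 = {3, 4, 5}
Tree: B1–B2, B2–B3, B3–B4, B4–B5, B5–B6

Yes; width 2.

Every vertex of G appears in some bag (union = {1, 2, 3, 4, 5, 6, 7, 8}); every edge is covered by a bag; and for each vertex v the set of bags containing v is connected in the bag tree. The decomposition is therefore valid. The largest bag has 3 vertices, so the width is 2.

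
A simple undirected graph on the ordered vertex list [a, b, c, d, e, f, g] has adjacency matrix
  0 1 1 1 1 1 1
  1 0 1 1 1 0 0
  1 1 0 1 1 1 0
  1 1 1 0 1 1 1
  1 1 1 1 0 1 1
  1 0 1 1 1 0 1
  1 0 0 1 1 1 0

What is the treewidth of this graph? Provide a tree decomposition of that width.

Treewidth 4.
One optimal decomposition is:
Bags: B1 = {a, b, c, d, e}  B2 = {a, c, d, e, f}  B3 = {a, d, e, f, g}
Tree: B1–B2, B2–B3

Each bag holds 5 vertices, so the decomposition has width 4, which upper-bounds the treewidth. On the other hand G contains the 5-clique {a, d, e, f, g}. A clique must lie in a single bag of any decomposition, so no decomposition can have width below 4. Therefore the treewidth is 4.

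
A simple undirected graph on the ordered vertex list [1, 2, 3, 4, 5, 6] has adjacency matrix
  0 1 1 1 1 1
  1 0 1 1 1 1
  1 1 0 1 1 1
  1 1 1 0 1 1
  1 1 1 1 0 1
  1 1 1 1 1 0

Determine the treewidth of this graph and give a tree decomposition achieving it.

Treewidth 5.
One such decomposition:
Bags: B1 = {1, 2, 3, 4, 5, 6}
Tree: (single bag)

With just one bag of size 6, the width is 6 − 1 = 5, so tw(G) ≤ 5. Conversely, {1, 2, 3, 4, 5, 6} is a clique of size 6, and the vertices of any clique must share a bag in every tree decomposition; so some bag has ≥ 6 vertices and tw(G) ≥ 5. The upper and lower bounds meet at 5, so that is the treewidth.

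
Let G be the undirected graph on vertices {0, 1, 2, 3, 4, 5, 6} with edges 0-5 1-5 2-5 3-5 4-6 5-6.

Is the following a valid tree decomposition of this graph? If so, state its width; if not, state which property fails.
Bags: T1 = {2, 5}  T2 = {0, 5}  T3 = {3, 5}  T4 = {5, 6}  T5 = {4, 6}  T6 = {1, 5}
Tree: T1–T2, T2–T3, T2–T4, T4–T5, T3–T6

Checking the three conditions: (i) the bags cover all of {0, 1, 2, 3, 4, 5, 6}; (ii) for each edge, some bag contains both endpoints; (iii) the bags containing any fixed vertex form a subtree. All hold, so the decomposition is valid with width 2 − 1 = 1.

Yes; width 1.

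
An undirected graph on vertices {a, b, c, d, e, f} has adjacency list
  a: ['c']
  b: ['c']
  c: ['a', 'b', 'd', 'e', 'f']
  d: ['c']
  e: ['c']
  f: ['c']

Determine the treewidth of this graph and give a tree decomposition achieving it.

Treewidth 1.
One optimal decomposition is:
Bags: B1 = {b, c}  B2 = {c, f}  B3 = {a, c}  B4 = {c, d}  B5 = {c, e}
Tree: B1–B2, B2–B3, B1–B4, B3–B5

Every bag has size at most 2, so the width is 2 − 1 = 1 and tw(G) ≤ 1. Any graph with an edge has treewidth ≥ 1, and G has the edge c–b. Combining the bounds, tw(G) = 1.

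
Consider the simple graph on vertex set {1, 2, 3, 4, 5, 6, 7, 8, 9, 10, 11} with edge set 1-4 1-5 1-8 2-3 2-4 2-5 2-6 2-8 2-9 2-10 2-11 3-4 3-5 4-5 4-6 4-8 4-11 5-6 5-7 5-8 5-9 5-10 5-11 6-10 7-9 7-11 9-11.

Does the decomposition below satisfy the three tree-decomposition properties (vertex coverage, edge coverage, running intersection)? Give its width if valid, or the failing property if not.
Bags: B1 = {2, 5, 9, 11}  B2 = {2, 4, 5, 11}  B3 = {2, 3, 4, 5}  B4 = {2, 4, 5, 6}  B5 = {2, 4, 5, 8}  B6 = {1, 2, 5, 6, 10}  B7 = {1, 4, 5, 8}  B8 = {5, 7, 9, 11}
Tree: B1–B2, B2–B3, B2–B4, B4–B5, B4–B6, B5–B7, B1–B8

A tree decomposition must satisfy three properties: every vertex lies in some bag; for every edge, both endpoints lie together in some bag; and for every vertex, the bags containing it form a connected subtree. Here bags containing vertex 1 are not connected in the tree, so the decomposition is invalid.

No — bags containing vertex 1 are not connected in the tree.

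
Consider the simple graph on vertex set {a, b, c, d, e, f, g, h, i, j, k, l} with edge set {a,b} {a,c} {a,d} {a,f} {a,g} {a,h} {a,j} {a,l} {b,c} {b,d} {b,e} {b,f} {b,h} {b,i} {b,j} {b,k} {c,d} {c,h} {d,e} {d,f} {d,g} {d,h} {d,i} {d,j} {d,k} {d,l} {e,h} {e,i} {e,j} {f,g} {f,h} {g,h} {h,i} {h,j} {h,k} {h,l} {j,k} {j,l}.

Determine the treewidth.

A width-4 tree decomposition is:
Bags: B1 = {b, d, e, h, j}  B2 = {a, b, d, h, j}  B3 = {a, b, d, f, h}  B4 = {a, b, c, d, h}  B5 = {b, d, e, h, i}  B6 = {a, d, f, g, h}  B7 = {b, d, h, j, k}  B8 = {a, d, h, j, l}
Tree: B1–B2, B2–B3, B3–B4, B1–B5, B3–B6, B1–B7, B2–B8
Each bag holds 5 vertices, so the decomposition has width 4, which upper-bounds the treewidth. Conversely, {a, d, f, g, h} is a clique of size 5, and the vertices of any clique must share a bag in every tree decomposition; so some bag has ≥ 5 vertices and tw(G) ≥ 4. Hence tw(G) = 4 exactly.

4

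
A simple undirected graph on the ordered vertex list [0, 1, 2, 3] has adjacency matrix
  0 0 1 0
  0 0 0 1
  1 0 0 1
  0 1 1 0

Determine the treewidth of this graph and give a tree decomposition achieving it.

Every bag has size at most 2, so the width is 2 − 1 = 1 and tw(G) ≤ 1. G has an edge, so its treewidth is at least 1. Therefore the treewidth is 1.

Treewidth 1.
One such decomposition:
Bags: B1 = {0, 2}  B2 = {2, 3}  B3 = {1, 3}
Tree: B1–B2, B2–B3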